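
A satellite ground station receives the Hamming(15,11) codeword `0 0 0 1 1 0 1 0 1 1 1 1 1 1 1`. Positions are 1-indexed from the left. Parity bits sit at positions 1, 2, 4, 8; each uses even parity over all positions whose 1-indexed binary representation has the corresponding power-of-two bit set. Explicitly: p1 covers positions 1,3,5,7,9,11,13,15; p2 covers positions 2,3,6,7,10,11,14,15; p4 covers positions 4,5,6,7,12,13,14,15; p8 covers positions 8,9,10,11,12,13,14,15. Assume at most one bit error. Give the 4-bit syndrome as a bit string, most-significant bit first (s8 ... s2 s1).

s1: b1⊕b3⊕b5⊕b7⊕b9⊕b11⊕b13⊕b15 = 0⊕0⊕1⊕1⊕1⊕1⊕1⊕1 = 0
s2: b2⊕b3⊕b6⊕b7⊕b10⊕b11⊕b14⊕b15 = 0⊕0⊕0⊕1⊕1⊕1⊕1⊕1 = 1
s4: b4⊕b5⊕b6⊕b7⊕b12⊕b13⊕b14⊕b15 = 1⊕1⊕0⊕1⊕1⊕1⊕1⊕1 = 1
s8: b8⊕b9⊕b10⊕b11⊕b12⊕b13⊕b14⊕b15 = 0⊕1⊕1⊕1⊕1⊕1⊕1⊕1 = 1
Syndrome (s8...s1) = 1110 → position 14.

1110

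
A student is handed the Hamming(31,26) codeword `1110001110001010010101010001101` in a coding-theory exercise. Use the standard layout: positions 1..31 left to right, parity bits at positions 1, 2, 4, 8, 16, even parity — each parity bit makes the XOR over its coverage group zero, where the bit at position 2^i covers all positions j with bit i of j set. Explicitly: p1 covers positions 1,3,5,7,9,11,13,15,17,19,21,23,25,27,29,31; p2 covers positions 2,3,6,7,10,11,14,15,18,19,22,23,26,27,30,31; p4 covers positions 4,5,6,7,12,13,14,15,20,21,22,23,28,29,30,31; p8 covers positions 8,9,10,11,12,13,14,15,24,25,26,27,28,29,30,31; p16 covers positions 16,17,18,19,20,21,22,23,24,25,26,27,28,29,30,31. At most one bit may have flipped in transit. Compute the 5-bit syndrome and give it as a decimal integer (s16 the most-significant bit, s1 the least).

18

s1: b1⊕b3⊕b5⊕b7⊕b9⊕b11⊕b13⊕b15⊕b17⊕b19⊕b21⊕b23⊕b25⊕b27⊕b29⊕b31 = 1⊕1⊕0⊕1⊕1⊕0⊕1⊕1⊕0⊕0⊕0⊕0⊕0⊕0⊕1⊕1 = 0
s2: b2⊕b3⊕b6⊕b7⊕b10⊕b11⊕b14⊕b15⊕b18⊕b19⊕b22⊕b23⊕b26⊕b27⊕b30⊕b31 = 1⊕1⊕0⊕1⊕0⊕0⊕0⊕1⊕1⊕0⊕1⊕0⊕0⊕0⊕0⊕1 = 1
s4: b4⊕b5⊕b6⊕b7⊕b12⊕b13⊕b14⊕b15⊕b20⊕b21⊕b22⊕b23⊕b28⊕b29⊕b30⊕b31 = 0⊕0⊕0⊕1⊕0⊕1⊕0⊕1⊕1⊕0⊕1⊕0⊕1⊕1⊕0⊕1 = 0
s8: b8⊕b9⊕b10⊕b11⊕b12⊕b13⊕b14⊕b15⊕b24⊕b25⊕b26⊕b27⊕b28⊕b29⊕b30⊕b31 = 1⊕1⊕0⊕0⊕0⊕1⊕0⊕1⊕1⊕0⊕0⊕0⊕1⊕1⊕0⊕1 = 0
s16: b16⊕b17⊕b18⊕b19⊕b20⊕b21⊕b22⊕b23⊕b24⊕b25⊕b26⊕b27⊕b28⊕b29⊕b30⊕b31 = 0⊕0⊕1⊕0⊕1⊕0⊕1⊕0⊕1⊕0⊕0⊕0⊕1⊕1⊕0⊕1 = 1
Syndrome (s16...s1) = 10010 → position 18.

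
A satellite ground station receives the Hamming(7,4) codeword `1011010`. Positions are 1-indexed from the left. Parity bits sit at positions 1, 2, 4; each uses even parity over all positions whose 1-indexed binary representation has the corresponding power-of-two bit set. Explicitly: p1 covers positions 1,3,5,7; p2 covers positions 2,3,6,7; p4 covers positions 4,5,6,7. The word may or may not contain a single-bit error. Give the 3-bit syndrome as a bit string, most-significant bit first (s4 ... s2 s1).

s1: b1⊕b3⊕b5⊕b7 = 1⊕1⊕0⊕0 = 0
s2: b2⊕b3⊕b6⊕b7 = 0⊕1⊕1⊕0 = 0
s4: b4⊕b5⊕b6⊕b7 = 1⊕0⊕1⊕0 = 0
Syndrome (s4...s1) = 000 → position 0 (no error).

000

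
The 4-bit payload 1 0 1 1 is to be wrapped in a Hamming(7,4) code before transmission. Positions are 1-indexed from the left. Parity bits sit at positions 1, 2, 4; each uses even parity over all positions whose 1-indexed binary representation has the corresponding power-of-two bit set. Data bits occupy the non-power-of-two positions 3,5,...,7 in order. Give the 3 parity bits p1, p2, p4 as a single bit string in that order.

010

Place data bits at non-power-of-two positions: b3=1, b5=0, b6=1, b7=1.
p1 = XOR of data positions {3,5,7} = 1⊕0⊕1 = 0
p2 = XOR of data positions {3,6,7} = 1⊕1⊕1 = 1
p4 = XOR of data positions {5,6,7} = 0⊕1⊕1 = 0
Parity bits p1,p2,p4 = 010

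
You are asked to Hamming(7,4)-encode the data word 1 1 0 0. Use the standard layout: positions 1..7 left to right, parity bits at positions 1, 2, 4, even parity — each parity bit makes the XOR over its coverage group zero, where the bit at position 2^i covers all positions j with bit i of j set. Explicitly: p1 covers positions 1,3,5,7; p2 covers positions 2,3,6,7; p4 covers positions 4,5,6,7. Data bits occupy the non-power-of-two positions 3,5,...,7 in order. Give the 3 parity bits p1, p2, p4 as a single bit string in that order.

011

Place data bits at non-power-of-two positions: b3=1, b5=1, b6=0, b7=0.
p1 = XOR of data positions {3,5,7} = 1⊕1⊕0 = 0
p2 = XOR of data positions {3,6,7} = 1⊕0⊕0 = 1
p4 = XOR of data positions {5,6,7} = 1⊕0⊕0 = 1
Parity bits p1,p2,p4 = 011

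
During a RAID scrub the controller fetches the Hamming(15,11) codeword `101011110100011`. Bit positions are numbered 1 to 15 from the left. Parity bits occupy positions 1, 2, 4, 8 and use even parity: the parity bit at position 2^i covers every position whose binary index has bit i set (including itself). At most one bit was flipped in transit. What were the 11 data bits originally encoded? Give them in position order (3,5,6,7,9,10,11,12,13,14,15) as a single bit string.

s1: b1⊕b3⊕b5⊕b7⊕b9⊕b11⊕b13⊕b15 = 1⊕1⊕1⊕1⊕0⊕0⊕0⊕1 = 1
s2: b2⊕b3⊕b6⊕b7⊕b10⊕b11⊕b14⊕b15 = 0⊕1⊕1⊕1⊕1⊕0⊕1⊕1 = 0
s4: b4⊕b5⊕b6⊕b7⊕b12⊕b13⊕b14⊕b15 = 0⊕1⊕1⊕1⊕0⊕0⊕1⊕1 = 1
s8: b8⊕b9⊕b10⊕b11⊕b12⊕b13⊕b14⊕b15 = 1⊕0⊕1⊕0⊕0⊕0⊕1⊕1 = 0
Syndrome (s8...s1) = 0101 → position 5.
Flip bit 5: corrected codeword = 101001110100011
Data bits at positions 3,5,6,7,9,10,11,12,13,14,15: 10110100011

10110100011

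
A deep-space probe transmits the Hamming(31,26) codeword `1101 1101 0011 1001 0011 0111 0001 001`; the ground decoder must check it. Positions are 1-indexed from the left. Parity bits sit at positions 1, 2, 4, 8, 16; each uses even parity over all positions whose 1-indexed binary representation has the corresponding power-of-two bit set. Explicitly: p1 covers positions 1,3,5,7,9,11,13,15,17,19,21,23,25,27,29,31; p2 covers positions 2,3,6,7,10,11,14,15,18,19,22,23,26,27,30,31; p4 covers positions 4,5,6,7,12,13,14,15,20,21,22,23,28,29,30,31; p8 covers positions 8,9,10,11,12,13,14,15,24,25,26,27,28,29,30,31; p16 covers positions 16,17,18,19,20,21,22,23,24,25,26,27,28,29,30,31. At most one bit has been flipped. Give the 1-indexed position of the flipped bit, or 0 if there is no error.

11

s1: b1⊕b3⊕b5⊕b7⊕b9⊕b11⊕b13⊕b15⊕b17⊕b19⊕b21⊕b23⊕b25⊕b27⊕b29⊕b31 = 1⊕0⊕1⊕0⊕0⊕1⊕1⊕0⊕0⊕1⊕0⊕1⊕0⊕0⊕0⊕1 = 1
s2: b2⊕b3⊕b6⊕b7⊕b10⊕b11⊕b14⊕b15⊕b18⊕b19⊕b22⊕b23⊕b26⊕b27⊕b30⊕b31 = 1⊕0⊕1⊕0⊕0⊕1⊕0⊕0⊕0⊕1⊕1⊕1⊕0⊕0⊕0⊕1 = 1
s4: b4⊕b5⊕b6⊕b7⊕b12⊕b13⊕b14⊕b15⊕b20⊕b21⊕b22⊕b23⊕b28⊕b29⊕b30⊕b31 = 1⊕1⊕1⊕0⊕1⊕1⊕0⊕0⊕1⊕0⊕1⊕1⊕1⊕0⊕0⊕1 = 0
s8: b8⊕b9⊕b10⊕b11⊕b12⊕b13⊕b14⊕b15⊕b24⊕b25⊕b26⊕b27⊕b28⊕b29⊕b30⊕b31 = 1⊕0⊕0⊕1⊕1⊕1⊕0⊕0⊕1⊕0⊕0⊕0⊕1⊕0⊕0⊕1 = 1
s16: b16⊕b17⊕b18⊕b19⊕b20⊕b21⊕b22⊕b23⊕b24⊕b25⊕b26⊕b27⊕b28⊕b29⊕b30⊕b31 = 1⊕0⊕0⊕1⊕1⊕0⊕1⊕1⊕1⊕0⊕0⊕0⊕1⊕0⊕0⊕1 = 0
Syndrome (s16...s1) = 01011 → position 11.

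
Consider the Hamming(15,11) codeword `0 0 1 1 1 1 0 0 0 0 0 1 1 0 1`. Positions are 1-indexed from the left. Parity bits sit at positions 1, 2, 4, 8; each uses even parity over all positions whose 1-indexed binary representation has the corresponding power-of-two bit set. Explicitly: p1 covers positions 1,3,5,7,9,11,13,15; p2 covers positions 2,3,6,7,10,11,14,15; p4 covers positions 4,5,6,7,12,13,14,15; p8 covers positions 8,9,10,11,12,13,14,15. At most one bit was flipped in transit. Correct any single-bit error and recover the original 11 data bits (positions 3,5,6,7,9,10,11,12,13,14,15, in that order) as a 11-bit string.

11100101101

s1: b1⊕b3⊕b5⊕b7⊕b9⊕b11⊕b13⊕b15 = 0⊕1⊕1⊕0⊕0⊕0⊕1⊕1 = 0
s2: b2⊕b3⊕b6⊕b7⊕b10⊕b11⊕b14⊕b15 = 0⊕1⊕1⊕0⊕0⊕0⊕0⊕1 = 1
s4: b4⊕b5⊕b6⊕b7⊕b12⊕b13⊕b14⊕b15 = 1⊕1⊕1⊕0⊕1⊕1⊕0⊕1 = 0
s8: b8⊕b9⊕b10⊕b11⊕b12⊕b13⊕b14⊕b15 = 0⊕0⊕0⊕0⊕1⊕1⊕0⊕1 = 1
Syndrome (s8...s1) = 1010 → position 10.
Flip bit 10: corrected codeword = 001111000101101
Data bits at positions 3,5,6,7,9,10,11,12,13,14,15: 11100101101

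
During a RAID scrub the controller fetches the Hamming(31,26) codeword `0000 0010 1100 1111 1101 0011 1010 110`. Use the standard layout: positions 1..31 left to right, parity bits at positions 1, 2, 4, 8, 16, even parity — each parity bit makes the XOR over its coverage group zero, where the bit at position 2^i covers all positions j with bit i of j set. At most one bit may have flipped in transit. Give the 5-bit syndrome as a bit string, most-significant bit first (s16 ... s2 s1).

00001

s1: b1⊕b3⊕b5⊕b7⊕b9⊕b11⊕b13⊕b15⊕b17⊕b19⊕b21⊕b23⊕b25⊕b27⊕b29⊕b31 = 0⊕0⊕0⊕1⊕1⊕0⊕1⊕1⊕1⊕0⊕0⊕1⊕1⊕1⊕1⊕0 = 1
s2: b2⊕b3⊕b6⊕b7⊕b10⊕b11⊕b14⊕b15⊕b18⊕b19⊕b22⊕b23⊕b26⊕b27⊕b30⊕b31 = 0⊕0⊕0⊕1⊕1⊕0⊕1⊕1⊕1⊕0⊕0⊕1⊕0⊕1⊕1⊕0 = 0
s4: b4⊕b5⊕b6⊕b7⊕b12⊕b13⊕b14⊕b15⊕b20⊕b21⊕b22⊕b23⊕b28⊕b29⊕b30⊕b31 = 0⊕0⊕0⊕1⊕0⊕1⊕1⊕1⊕1⊕0⊕0⊕1⊕0⊕1⊕1⊕0 = 0
s8: b8⊕b9⊕b10⊕b11⊕b12⊕b13⊕b14⊕b15⊕b24⊕b25⊕b26⊕b27⊕b28⊕b29⊕b30⊕b31 = 0⊕1⊕1⊕0⊕0⊕1⊕1⊕1⊕1⊕1⊕0⊕1⊕0⊕1⊕1⊕0 = 0
s16: b16⊕b17⊕b18⊕b19⊕b20⊕b21⊕b22⊕b23⊕b24⊕b25⊕b26⊕b27⊕b28⊕b29⊕b30⊕b31 = 1⊕1⊕1⊕0⊕1⊕0⊕0⊕1⊕1⊕1⊕0⊕1⊕0⊕1⊕1⊕0 = 0
Syndrome (s16...s1) = 00001 → position 1.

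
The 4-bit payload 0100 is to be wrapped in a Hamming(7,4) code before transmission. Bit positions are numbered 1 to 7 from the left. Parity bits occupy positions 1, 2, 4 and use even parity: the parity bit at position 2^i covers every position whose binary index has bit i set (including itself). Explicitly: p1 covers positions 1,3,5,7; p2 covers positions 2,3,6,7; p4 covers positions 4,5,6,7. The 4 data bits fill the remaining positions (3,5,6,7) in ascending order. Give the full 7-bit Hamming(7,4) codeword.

Place data bits at non-power-of-two positions: b3=0, b5=1, b6=0, b7=0.
p1 = XOR of data positions {3,5,7} = 0⊕1⊕0 = 1
p2 = XOR of data positions {3,6,7} = 0⊕0⊕0 = 0
p4 = XOR of data positions {5,6,7} = 1⊕0⊕0 = 1
Codeword b1..b7 = 1001100

1001100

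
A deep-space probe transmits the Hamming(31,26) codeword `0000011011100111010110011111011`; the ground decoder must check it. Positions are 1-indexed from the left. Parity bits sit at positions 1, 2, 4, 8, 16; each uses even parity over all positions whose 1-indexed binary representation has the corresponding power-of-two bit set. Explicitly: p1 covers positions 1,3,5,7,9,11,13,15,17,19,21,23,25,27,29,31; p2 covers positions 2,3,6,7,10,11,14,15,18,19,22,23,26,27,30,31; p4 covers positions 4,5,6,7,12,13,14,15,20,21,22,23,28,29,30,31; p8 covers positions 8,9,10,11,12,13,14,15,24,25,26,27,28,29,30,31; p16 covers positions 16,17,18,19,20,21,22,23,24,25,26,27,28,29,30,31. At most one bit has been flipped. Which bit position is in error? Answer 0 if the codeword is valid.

s1: b1⊕b3⊕b5⊕b7⊕b9⊕b11⊕b13⊕b15⊕b17⊕b19⊕b21⊕b23⊕b25⊕b27⊕b29⊕b31 = 0⊕0⊕0⊕1⊕1⊕1⊕0⊕1⊕0⊕0⊕1⊕0⊕1⊕1⊕0⊕1 = 0
s2: b2⊕b3⊕b6⊕b7⊕b10⊕b11⊕b14⊕b15⊕b18⊕b19⊕b22⊕b23⊕b26⊕b27⊕b30⊕b31 = 0⊕0⊕1⊕1⊕1⊕1⊕1⊕1⊕1⊕0⊕0⊕0⊕1⊕1⊕1⊕1 = 1
s4: b4⊕b5⊕b6⊕b7⊕b12⊕b13⊕b14⊕b15⊕b20⊕b21⊕b22⊕b23⊕b28⊕b29⊕b30⊕b31 = 0⊕0⊕1⊕1⊕0⊕0⊕1⊕1⊕1⊕1⊕0⊕0⊕1⊕0⊕1⊕1 = 1
s8: b8⊕b9⊕b10⊕b11⊕b12⊕b13⊕b14⊕b15⊕b24⊕b25⊕b26⊕b27⊕b28⊕b29⊕b30⊕b31 = 0⊕1⊕1⊕1⊕0⊕0⊕1⊕1⊕1⊕1⊕1⊕1⊕1⊕0⊕1⊕1 = 0
s16: b16⊕b17⊕b18⊕b19⊕b20⊕b21⊕b22⊕b23⊕b24⊕b25⊕b26⊕b27⊕b28⊕b29⊕b30⊕b31 = 1⊕0⊕1⊕0⊕1⊕1⊕0⊕0⊕1⊕1⊕1⊕1⊕1⊕0⊕1⊕1 = 1
Syndrome (s16...s1) = 10110 → position 22.

22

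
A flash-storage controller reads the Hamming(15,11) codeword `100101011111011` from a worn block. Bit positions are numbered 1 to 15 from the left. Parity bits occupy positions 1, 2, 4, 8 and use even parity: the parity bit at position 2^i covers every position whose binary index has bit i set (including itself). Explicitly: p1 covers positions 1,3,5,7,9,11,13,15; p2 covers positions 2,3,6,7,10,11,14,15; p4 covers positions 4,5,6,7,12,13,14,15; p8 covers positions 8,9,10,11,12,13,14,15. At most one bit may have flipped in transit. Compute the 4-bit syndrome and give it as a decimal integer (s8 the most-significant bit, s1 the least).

s1: b1⊕b3⊕b5⊕b7⊕b9⊕b11⊕b13⊕b15 = 1⊕0⊕0⊕0⊕1⊕1⊕0⊕1 = 0
s2: b2⊕b3⊕b6⊕b7⊕b10⊕b11⊕b14⊕b15 = 0⊕0⊕1⊕0⊕1⊕1⊕1⊕1 = 1
s4: b4⊕b5⊕b6⊕b7⊕b12⊕b13⊕b14⊕b15 = 1⊕0⊕1⊕0⊕1⊕0⊕1⊕1 = 1
s8: b8⊕b9⊕b10⊕b11⊕b12⊕b13⊕b14⊕b15 = 1⊕1⊕1⊕1⊕1⊕0⊕1⊕1 = 1
Syndrome (s8...s1) = 1110 → position 14.

14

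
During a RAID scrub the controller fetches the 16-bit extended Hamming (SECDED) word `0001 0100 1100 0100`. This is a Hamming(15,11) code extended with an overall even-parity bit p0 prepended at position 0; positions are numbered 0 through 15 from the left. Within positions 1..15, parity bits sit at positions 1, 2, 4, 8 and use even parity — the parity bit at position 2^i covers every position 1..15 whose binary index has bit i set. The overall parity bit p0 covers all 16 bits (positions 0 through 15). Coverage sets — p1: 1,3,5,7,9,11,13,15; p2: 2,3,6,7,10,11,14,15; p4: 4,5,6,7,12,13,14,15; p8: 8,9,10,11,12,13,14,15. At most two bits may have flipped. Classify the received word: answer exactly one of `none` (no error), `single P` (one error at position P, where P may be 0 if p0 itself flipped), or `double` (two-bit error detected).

s1: b1⊕b3⊕b5⊕b7⊕b9⊕b11⊕b13⊕b15 = 0⊕1⊕1⊕0⊕1⊕0⊕1⊕0 = 0
s2: b2⊕b3⊕b6⊕b7⊕b10⊕b11⊕b14⊕b15 = 0⊕1⊕0⊕0⊕0⊕0⊕0⊕0 = 1
s4: b4⊕b5⊕b6⊕b7⊕b12⊕b13⊕b14⊕b15 = 0⊕1⊕0⊕0⊕0⊕1⊕0⊕0 = 0
s8: b8⊕b9⊕b10⊕b11⊕b12⊕b13⊕b14⊕b15 = 1⊕1⊕0⊕0⊕0⊕1⊕0⊕0 = 1
Syndrome (s8...s1) = 1010 → position 10.
Overall parity (XOR of all 16 bits, including p0): 0⊕0⊕0⊕1⊕0⊕1⊕0⊕0⊕1⊕1⊕0⊕0⊕0⊕1⊕0⊕0 = 1
Overall=1, syndrome position=10 → single-bit error at position 10.

single 10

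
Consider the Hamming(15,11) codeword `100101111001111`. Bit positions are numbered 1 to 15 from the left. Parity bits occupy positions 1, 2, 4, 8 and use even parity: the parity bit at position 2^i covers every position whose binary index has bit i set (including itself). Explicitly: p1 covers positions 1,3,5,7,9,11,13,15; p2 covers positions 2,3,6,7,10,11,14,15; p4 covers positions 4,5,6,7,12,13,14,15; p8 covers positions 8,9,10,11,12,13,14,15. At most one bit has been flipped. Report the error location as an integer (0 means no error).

5

s1: b1⊕b3⊕b5⊕b7⊕b9⊕b11⊕b13⊕b15 = 1⊕0⊕0⊕1⊕1⊕0⊕1⊕1 = 1
s2: b2⊕b3⊕b6⊕b7⊕b10⊕b11⊕b14⊕b15 = 0⊕0⊕1⊕1⊕0⊕0⊕1⊕1 = 0
s4: b4⊕b5⊕b6⊕b7⊕b12⊕b13⊕b14⊕b15 = 1⊕0⊕1⊕1⊕1⊕1⊕1⊕1 = 1
s8: b8⊕b9⊕b10⊕b11⊕b12⊕b13⊕b14⊕b15 = 1⊕1⊕0⊕0⊕1⊕1⊕1⊕1 = 0
Syndrome (s8...s1) = 0101 → position 5.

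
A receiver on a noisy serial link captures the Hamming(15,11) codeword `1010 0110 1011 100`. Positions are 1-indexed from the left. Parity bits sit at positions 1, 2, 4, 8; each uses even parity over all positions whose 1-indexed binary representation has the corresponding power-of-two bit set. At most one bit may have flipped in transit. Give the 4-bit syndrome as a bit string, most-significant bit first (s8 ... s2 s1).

s1: b1⊕b3⊕b5⊕b7⊕b9⊕b11⊕b13⊕b15 = 1⊕1⊕0⊕1⊕1⊕1⊕1⊕0 = 0
s2: b2⊕b3⊕b6⊕b7⊕b10⊕b11⊕b14⊕b15 = 0⊕1⊕1⊕1⊕0⊕1⊕0⊕0 = 0
s4: b4⊕b5⊕b6⊕b7⊕b12⊕b13⊕b14⊕b15 = 0⊕0⊕1⊕1⊕1⊕1⊕0⊕0 = 0
s8: b8⊕b9⊕b10⊕b11⊕b12⊕b13⊕b14⊕b15 = 0⊕1⊕0⊕1⊕1⊕1⊕0⊕0 = 0
Syndrome (s8...s1) = 0000 → position 0 (no error).

0000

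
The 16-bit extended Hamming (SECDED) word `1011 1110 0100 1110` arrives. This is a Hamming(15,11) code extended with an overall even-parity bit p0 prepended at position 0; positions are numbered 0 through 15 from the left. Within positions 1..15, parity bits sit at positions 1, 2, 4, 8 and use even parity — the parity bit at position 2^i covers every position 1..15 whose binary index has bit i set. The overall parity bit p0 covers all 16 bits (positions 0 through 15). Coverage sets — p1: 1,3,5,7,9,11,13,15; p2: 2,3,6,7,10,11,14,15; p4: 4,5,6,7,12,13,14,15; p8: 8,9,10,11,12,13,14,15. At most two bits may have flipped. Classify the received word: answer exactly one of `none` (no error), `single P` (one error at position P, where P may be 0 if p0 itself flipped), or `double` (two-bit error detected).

s1: b1⊕b3⊕b5⊕b7⊕b9⊕b11⊕b13⊕b15 = 0⊕1⊕1⊕0⊕1⊕0⊕1⊕0 = 0
s2: b2⊕b3⊕b6⊕b7⊕b10⊕b11⊕b14⊕b15 = 1⊕1⊕1⊕0⊕0⊕0⊕1⊕0 = 0
s4: b4⊕b5⊕b6⊕b7⊕b12⊕b13⊕b14⊕b15 = 1⊕1⊕1⊕0⊕1⊕1⊕1⊕0 = 0
s8: b8⊕b9⊕b10⊕b11⊕b12⊕b13⊕b14⊕b15 = 0⊕1⊕0⊕0⊕1⊕1⊕1⊕0 = 0
Syndrome (s8...s1) = 0000 → position 0 (no error).
Overall parity (XOR of all 16 bits, including p0): 1⊕0⊕1⊕1⊕1⊕1⊕1⊕0⊕0⊕1⊕0⊕0⊕1⊕1⊕1⊕0 = 0
Overall=0, syndrome position=0 → no error.

none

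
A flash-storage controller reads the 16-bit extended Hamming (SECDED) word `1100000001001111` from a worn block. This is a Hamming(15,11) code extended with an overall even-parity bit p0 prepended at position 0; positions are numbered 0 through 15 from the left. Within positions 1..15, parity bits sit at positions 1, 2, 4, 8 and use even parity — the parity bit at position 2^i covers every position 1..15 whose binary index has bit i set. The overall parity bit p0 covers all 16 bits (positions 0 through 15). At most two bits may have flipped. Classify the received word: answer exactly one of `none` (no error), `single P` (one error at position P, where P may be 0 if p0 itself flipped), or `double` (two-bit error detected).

s1: b1⊕b3⊕b5⊕b7⊕b9⊕b11⊕b13⊕b15 = 1⊕0⊕0⊕0⊕1⊕0⊕1⊕1 = 0
s2: b2⊕b3⊕b6⊕b7⊕b10⊕b11⊕b14⊕b15 = 0⊕0⊕0⊕0⊕0⊕0⊕1⊕1 = 0
s4: b4⊕b5⊕b6⊕b7⊕b12⊕b13⊕b14⊕b15 = 0⊕0⊕0⊕0⊕1⊕1⊕1⊕1 = 0
s8: b8⊕b9⊕b10⊕b11⊕b12⊕b13⊕b14⊕b15 = 0⊕1⊕0⊕0⊕1⊕1⊕1⊕1 = 1
Syndrome (s8...s1) = 1000 → position 8.
Overall parity (XOR of all 16 bits, including p0): 1⊕1⊕0⊕0⊕0⊕0⊕0⊕0⊕0⊕1⊕0⊕0⊕1⊕1⊕1⊕1 = 1
Overall=1, syndrome position=8 → single-bit error at position 8.

single 8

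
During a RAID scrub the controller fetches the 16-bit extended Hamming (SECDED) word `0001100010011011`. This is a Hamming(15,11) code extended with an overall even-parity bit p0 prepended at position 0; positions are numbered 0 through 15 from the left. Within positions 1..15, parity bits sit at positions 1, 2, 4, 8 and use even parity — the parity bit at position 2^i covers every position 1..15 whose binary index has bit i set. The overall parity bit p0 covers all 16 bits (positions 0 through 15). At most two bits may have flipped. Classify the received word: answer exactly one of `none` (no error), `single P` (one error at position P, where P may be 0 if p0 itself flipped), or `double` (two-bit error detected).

single 9

s1: b1⊕b3⊕b5⊕b7⊕b9⊕b11⊕b13⊕b15 = 0⊕1⊕0⊕0⊕0⊕1⊕0⊕1 = 1
s2: b2⊕b3⊕b6⊕b7⊕b10⊕b11⊕b14⊕b15 = 0⊕1⊕0⊕0⊕0⊕1⊕1⊕1 = 0
s4: b4⊕b5⊕b6⊕b7⊕b12⊕b13⊕b14⊕b15 = 1⊕0⊕0⊕0⊕1⊕0⊕1⊕1 = 0
s8: b8⊕b9⊕b10⊕b11⊕b12⊕b13⊕b14⊕b15 = 1⊕0⊕0⊕1⊕1⊕0⊕1⊕1 = 1
Syndrome (s8...s1) = 1001 → position 9.
Overall parity (XOR of all 16 bits, including p0): 0⊕0⊕0⊕1⊕1⊕0⊕0⊕0⊕1⊕0⊕0⊕1⊕1⊕0⊕1⊕1 = 1
Overall=1, syndrome position=9 → single-bit error at position 9.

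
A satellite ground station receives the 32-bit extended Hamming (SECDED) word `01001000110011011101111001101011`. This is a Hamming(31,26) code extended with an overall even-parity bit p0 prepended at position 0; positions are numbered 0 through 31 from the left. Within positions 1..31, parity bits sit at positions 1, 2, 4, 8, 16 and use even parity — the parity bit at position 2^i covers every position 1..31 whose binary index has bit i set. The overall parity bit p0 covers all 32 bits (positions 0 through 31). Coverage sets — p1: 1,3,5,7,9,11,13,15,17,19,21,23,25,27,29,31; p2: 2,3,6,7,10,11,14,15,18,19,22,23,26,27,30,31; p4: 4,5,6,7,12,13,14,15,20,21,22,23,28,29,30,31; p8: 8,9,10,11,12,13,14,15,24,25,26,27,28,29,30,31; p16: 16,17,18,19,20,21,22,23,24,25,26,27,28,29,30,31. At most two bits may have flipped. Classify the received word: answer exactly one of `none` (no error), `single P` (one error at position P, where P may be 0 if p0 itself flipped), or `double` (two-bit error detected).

double

s1: b1⊕b3⊕b5⊕b7⊕b9⊕b11⊕b13⊕b15⊕b17⊕b19⊕b21⊕b23⊕b25⊕b27⊕b29⊕b31 = 1⊕0⊕0⊕0⊕1⊕0⊕1⊕1⊕1⊕1⊕1⊕0⊕1⊕0⊕0⊕1 = 1
s2: b2⊕b3⊕b6⊕b7⊕b10⊕b11⊕b14⊕b15⊕b18⊕b19⊕b22⊕b23⊕b26⊕b27⊕b30⊕b31 = 0⊕0⊕0⊕0⊕0⊕0⊕0⊕1⊕0⊕1⊕1⊕0⊕1⊕0⊕1⊕1 = 0
s4: b4⊕b5⊕b6⊕b7⊕b12⊕b13⊕b14⊕b15⊕b20⊕b21⊕b22⊕b23⊕b28⊕b29⊕b30⊕b31 = 1⊕0⊕0⊕0⊕1⊕1⊕0⊕1⊕1⊕1⊕1⊕0⊕1⊕0⊕1⊕1 = 0
s8: b8⊕b9⊕b10⊕b11⊕b12⊕b13⊕b14⊕b15⊕b24⊕b25⊕b26⊕b27⊕b28⊕b29⊕b30⊕b31 = 1⊕1⊕0⊕0⊕1⊕1⊕0⊕1⊕0⊕1⊕1⊕0⊕1⊕0⊕1⊕1 = 0
s16: b16⊕b17⊕b18⊕b19⊕b20⊕b21⊕b22⊕b23⊕b24⊕b25⊕b26⊕b27⊕b28⊕b29⊕b30⊕b31 = 1⊕1⊕0⊕1⊕1⊕1⊕1⊕0⊕0⊕1⊕1⊕0⊕1⊕0⊕1⊕1 = 1
Syndrome (s16...s1) = 10001 → position 17.
Overall parity (XOR of all 32 bits, including p0): 0⊕1⊕0⊕0⊕1⊕0⊕0⊕0⊕1⊕1⊕0⊕0⊕1⊕1⊕0⊕1⊕1⊕1⊕0⊕1⊕1⊕1⊕1⊕0⊕0⊕1⊕1⊕0⊕1⊕0⊕1⊕1 = 0
Overall=0, syndrome position=17 → double-bit error detected (uncorrectable).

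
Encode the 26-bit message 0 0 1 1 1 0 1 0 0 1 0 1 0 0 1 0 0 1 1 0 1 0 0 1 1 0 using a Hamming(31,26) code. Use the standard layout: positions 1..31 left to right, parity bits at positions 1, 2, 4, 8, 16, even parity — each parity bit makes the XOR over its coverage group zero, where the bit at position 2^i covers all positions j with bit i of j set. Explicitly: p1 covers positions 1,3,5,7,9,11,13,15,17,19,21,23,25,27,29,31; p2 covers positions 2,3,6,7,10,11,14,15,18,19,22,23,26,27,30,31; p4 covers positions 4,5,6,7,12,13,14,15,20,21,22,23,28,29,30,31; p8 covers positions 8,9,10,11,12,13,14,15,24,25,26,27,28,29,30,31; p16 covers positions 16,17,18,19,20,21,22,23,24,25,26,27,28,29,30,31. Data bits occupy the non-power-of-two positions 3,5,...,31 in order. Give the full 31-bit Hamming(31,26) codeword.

Place data bits at non-power-of-two positions: b3=0, b5=0, b6=1, b7=1, b9=1, b10=0, b11=1, b12=0, b13=0, b14=1, b15=0, b17=1, b18=0, b19=0, b20=1, b21=0, b22=0, b23=1, b24=1, b25=0, b26=1, b27=0, b28=0, b29=1, b30=1, b31=0.
p1 = XOR of data positions {3,5,7,9,11,13,15,17,19,21,23,25,27,29,31} = 0⊕0⊕1⊕1⊕1⊕0⊕0⊕1⊕0⊕0⊕1⊕0⊕0⊕1⊕0 = 0
p2 = XOR of data positions {3,6,7,10,11,14,15,18,19,22,23,26,27,30,31} = 0⊕1⊕1⊕0⊕1⊕1⊕0⊕0⊕0⊕0⊕1⊕1⊕0⊕1⊕0 = 1
p4 = XOR of data positions {5,6,7,12,13,14,15,20,21,22,23,28,29,30,31} = 0⊕1⊕1⊕0⊕0⊕1⊕0⊕1⊕0⊕0⊕1⊕0⊕1⊕1⊕0 = 1
p8 = XOR of data positions {9,10,11,12,13,14,15,24,25,26,27,28,29,30,31} = 1⊕0⊕1⊕0⊕0⊕1⊕0⊕1⊕0⊕1⊕0⊕0⊕1⊕1⊕0 = 1
p16 = XOR of data positions {17,18,19,20,21,22,23,24,25,26,27,28,29,30,31} = 1⊕0⊕0⊕1⊕0⊕0⊕1⊕1⊕0⊕1⊕0⊕0⊕1⊕1⊕0 = 1
Codeword b1..b31 = 0101011110100101100100110100110

0101011110100101100100110100110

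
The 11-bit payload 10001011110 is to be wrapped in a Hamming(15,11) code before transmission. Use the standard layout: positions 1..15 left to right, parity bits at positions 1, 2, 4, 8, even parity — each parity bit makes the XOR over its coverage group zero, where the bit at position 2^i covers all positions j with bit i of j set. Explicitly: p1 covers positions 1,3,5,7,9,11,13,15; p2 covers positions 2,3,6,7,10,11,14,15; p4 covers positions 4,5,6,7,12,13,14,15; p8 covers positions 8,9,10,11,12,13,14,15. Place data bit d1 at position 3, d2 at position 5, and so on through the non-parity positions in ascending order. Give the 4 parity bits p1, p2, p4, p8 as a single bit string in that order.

Place data bits at non-power-of-two positions: b3=1, b5=0, b6=0, b7=0, b9=1, b10=0, b11=1, b12=1, b13=1, b14=1, b15=0.
p1 = XOR of data positions {3,5,7,9,11,13,15} = 1⊕0⊕0⊕1⊕1⊕1⊕0 = 0
p2 = XOR of data positions {3,6,7,10,11,14,15} = 1⊕0⊕0⊕0⊕1⊕1⊕0 = 1
p4 = XOR of data positions {5,6,7,12,13,14,15} = 0⊕0⊕0⊕1⊕1⊕1⊕0 = 1
p8 = XOR of data positions {9,10,11,12,13,14,15} = 1⊕0⊕1⊕1⊕1⊕1⊕0 = 1
Parity bits p1,p2,p4,p8 = 0111

0111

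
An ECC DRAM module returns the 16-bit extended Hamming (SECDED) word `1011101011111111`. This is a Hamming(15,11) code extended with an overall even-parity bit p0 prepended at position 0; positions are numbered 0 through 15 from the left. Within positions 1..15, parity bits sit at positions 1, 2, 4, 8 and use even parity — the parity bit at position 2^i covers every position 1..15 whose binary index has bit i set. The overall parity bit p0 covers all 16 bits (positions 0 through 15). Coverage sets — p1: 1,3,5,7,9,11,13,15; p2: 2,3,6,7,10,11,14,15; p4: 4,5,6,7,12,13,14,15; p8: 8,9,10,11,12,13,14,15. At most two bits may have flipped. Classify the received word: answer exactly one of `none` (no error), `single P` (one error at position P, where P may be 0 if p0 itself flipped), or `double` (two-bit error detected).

single 3

s1: b1⊕b3⊕b5⊕b7⊕b9⊕b11⊕b13⊕b15 = 0⊕1⊕0⊕0⊕1⊕1⊕1⊕1 = 1
s2: b2⊕b3⊕b6⊕b7⊕b10⊕b11⊕b14⊕b15 = 1⊕1⊕1⊕0⊕1⊕1⊕1⊕1 = 1
s4: b4⊕b5⊕b6⊕b7⊕b12⊕b13⊕b14⊕b15 = 1⊕0⊕1⊕0⊕1⊕1⊕1⊕1 = 0
s8: b8⊕b9⊕b10⊕b11⊕b12⊕b13⊕b14⊕b15 = 1⊕1⊕1⊕1⊕1⊕1⊕1⊕1 = 0
Syndrome (s8...s1) = 0011 → position 3.
Overall parity (XOR of all 16 bits, including p0): 1⊕0⊕1⊕1⊕1⊕0⊕1⊕0⊕1⊕1⊕1⊕1⊕1⊕1⊕1⊕1 = 1
Overall=1, syndrome position=3 → single-bit error at position 3.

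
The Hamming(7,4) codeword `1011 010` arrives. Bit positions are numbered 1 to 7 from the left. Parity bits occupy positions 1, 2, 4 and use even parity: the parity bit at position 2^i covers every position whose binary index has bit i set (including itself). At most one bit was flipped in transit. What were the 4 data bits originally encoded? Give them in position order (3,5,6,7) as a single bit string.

1010

s1: b1⊕b3⊕b5⊕b7 = 1⊕1⊕0⊕0 = 0
s2: b2⊕b3⊕b6⊕b7 = 0⊕1⊕1⊕0 = 0
s4: b4⊕b5⊕b6⊕b7 = 1⊕0⊕1⊕0 = 0
Syndrome (s4...s1) = 000 → position 0 (no error).
No correction needed.
Data bits at positions 3,5,6,7: 1010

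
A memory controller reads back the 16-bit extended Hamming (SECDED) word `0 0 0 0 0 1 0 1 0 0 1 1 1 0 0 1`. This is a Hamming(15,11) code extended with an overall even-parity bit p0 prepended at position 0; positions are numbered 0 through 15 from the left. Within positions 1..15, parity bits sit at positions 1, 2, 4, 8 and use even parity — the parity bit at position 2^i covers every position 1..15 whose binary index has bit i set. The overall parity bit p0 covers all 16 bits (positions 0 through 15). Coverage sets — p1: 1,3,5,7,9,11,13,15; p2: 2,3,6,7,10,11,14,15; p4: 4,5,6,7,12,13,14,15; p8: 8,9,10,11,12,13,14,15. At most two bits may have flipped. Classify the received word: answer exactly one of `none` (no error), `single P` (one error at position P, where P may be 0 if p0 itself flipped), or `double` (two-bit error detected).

none

s1: b1⊕b3⊕b5⊕b7⊕b9⊕b11⊕b13⊕b15 = 0⊕0⊕1⊕1⊕0⊕1⊕0⊕1 = 0
s2: b2⊕b3⊕b6⊕b7⊕b10⊕b11⊕b14⊕b15 = 0⊕0⊕0⊕1⊕1⊕1⊕0⊕1 = 0
s4: b4⊕b5⊕b6⊕b7⊕b12⊕b13⊕b14⊕b15 = 0⊕1⊕0⊕1⊕1⊕0⊕0⊕1 = 0
s8: b8⊕b9⊕b10⊕b11⊕b12⊕b13⊕b14⊕b15 = 0⊕0⊕1⊕1⊕1⊕0⊕0⊕1 = 0
Syndrome (s8...s1) = 0000 → position 0 (no error).
Overall parity (XOR of all 16 bits, including p0): 0⊕0⊕0⊕0⊕0⊕1⊕0⊕1⊕0⊕0⊕1⊕1⊕1⊕0⊕0⊕1 = 0
Overall=0, syndrome position=0 → no error.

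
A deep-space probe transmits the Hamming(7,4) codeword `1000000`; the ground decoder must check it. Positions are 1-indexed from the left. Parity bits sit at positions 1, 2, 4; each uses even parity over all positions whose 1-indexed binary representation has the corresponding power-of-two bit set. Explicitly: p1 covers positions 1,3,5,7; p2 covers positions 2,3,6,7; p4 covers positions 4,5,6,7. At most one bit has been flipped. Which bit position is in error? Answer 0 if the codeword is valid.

s1: b1⊕b3⊕b5⊕b7 = 1⊕0⊕0⊕0 = 1
s2: b2⊕b3⊕b6⊕b7 = 0⊕0⊕0⊕0 = 0
s4: b4⊕b5⊕b6⊕b7 = 0⊕0⊕0⊕0 = 0
Syndrome (s4...s1) = 001 → position 1.

1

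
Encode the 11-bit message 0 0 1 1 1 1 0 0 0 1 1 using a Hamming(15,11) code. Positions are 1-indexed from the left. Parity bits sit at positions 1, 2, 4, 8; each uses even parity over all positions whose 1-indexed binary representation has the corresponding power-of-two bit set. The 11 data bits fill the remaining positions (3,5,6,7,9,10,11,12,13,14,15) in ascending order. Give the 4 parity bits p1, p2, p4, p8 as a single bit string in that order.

Place data bits at non-power-of-two positions: b3=0, b5=0, b6=1, b7=1, b9=1, b10=1, b11=0, b12=0, b13=0, b14=1, b15=1.
p1 = XOR of data positions {3,5,7,9,11,13,15} = 0⊕0⊕1⊕1⊕0⊕0⊕1 = 1
p2 = XOR of data positions {3,6,7,10,11,14,15} = 0⊕1⊕1⊕1⊕0⊕1⊕1 = 1
p4 = XOR of data positions {5,6,7,12,13,14,15} = 0⊕1⊕1⊕0⊕0⊕1⊕1 = 0
p8 = XOR of data positions {9,10,11,12,13,14,15} = 1⊕1⊕0⊕0⊕0⊕1⊕1 = 0
Parity bits p1,p2,p4,p8 = 1100

1100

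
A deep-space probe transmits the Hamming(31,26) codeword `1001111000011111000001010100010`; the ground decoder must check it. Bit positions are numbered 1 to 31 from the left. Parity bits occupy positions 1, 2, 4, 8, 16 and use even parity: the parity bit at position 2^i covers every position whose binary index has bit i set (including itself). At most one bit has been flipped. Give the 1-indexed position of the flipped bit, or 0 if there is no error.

s1: b1⊕b3⊕b5⊕b7⊕b9⊕b11⊕b13⊕b15⊕b17⊕b19⊕b21⊕b23⊕b25⊕b27⊕b29⊕b31 = 1⊕0⊕1⊕1⊕0⊕0⊕1⊕1⊕0⊕0⊕0⊕0⊕0⊕0⊕0⊕0 = 1
s2: b2⊕b3⊕b6⊕b7⊕b10⊕b11⊕b14⊕b15⊕b18⊕b19⊕b22⊕b23⊕b26⊕b27⊕b30⊕b31 = 0⊕0⊕1⊕1⊕0⊕0⊕1⊕1⊕0⊕0⊕1⊕0⊕1⊕0⊕1⊕0 = 1
s4: b4⊕b5⊕b6⊕b7⊕b12⊕b13⊕b14⊕b15⊕b20⊕b21⊕b22⊕b23⊕b28⊕b29⊕b30⊕b31 = 1⊕1⊕1⊕1⊕1⊕1⊕1⊕1⊕0⊕0⊕1⊕0⊕0⊕0⊕1⊕0 = 0
s8: b8⊕b9⊕b10⊕b11⊕b12⊕b13⊕b14⊕b15⊕b24⊕b25⊕b26⊕b27⊕b28⊕b29⊕b30⊕b31 = 0⊕0⊕0⊕0⊕1⊕1⊕1⊕1⊕1⊕0⊕1⊕0⊕0⊕0⊕1⊕0 = 1
s16: b16⊕b17⊕b18⊕b19⊕b20⊕b21⊕b22⊕b23⊕b24⊕b25⊕b26⊕b27⊕b28⊕b29⊕b30⊕b31 = 1⊕0⊕0⊕0⊕0⊕0⊕1⊕0⊕1⊕0⊕1⊕0⊕0⊕0⊕1⊕0 = 1
Syndrome (s16...s1) = 11011 → position 27.

27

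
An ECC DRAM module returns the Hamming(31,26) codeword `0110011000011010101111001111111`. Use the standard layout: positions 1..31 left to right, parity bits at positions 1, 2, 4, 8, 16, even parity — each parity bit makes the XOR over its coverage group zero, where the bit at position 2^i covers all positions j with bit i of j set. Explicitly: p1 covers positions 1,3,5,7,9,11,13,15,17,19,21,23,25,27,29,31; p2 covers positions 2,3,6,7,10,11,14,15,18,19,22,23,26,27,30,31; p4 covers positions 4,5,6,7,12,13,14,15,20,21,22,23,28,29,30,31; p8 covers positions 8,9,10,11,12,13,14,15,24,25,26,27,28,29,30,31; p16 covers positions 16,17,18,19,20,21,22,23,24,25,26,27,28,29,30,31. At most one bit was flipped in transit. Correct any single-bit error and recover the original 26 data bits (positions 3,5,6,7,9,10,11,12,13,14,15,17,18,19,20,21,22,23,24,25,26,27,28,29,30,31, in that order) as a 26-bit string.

00110001101101111001111111

s1: b1⊕b3⊕b5⊕b7⊕b9⊕b11⊕b13⊕b15⊕b17⊕b19⊕b21⊕b23⊕b25⊕b27⊕b29⊕b31 = 0⊕1⊕0⊕1⊕0⊕0⊕1⊕1⊕1⊕1⊕1⊕0⊕1⊕1⊕1⊕1 = 1
s2: b2⊕b3⊕b6⊕b7⊕b10⊕b11⊕b14⊕b15⊕b18⊕b19⊕b22⊕b23⊕b26⊕b27⊕b30⊕b31 = 1⊕1⊕1⊕1⊕0⊕0⊕0⊕1⊕0⊕1⊕1⊕0⊕1⊕1⊕1⊕1 = 1
s4: b4⊕b5⊕b6⊕b7⊕b12⊕b13⊕b14⊕b15⊕b20⊕b21⊕b22⊕b23⊕b28⊕b29⊕b30⊕b31 = 0⊕0⊕1⊕1⊕1⊕1⊕0⊕1⊕1⊕1⊕1⊕0⊕1⊕1⊕1⊕1 = 0
s8: b8⊕b9⊕b10⊕b11⊕b12⊕b13⊕b14⊕b15⊕b24⊕b25⊕b26⊕b27⊕b28⊕b29⊕b30⊕b31 = 0⊕0⊕0⊕0⊕1⊕1⊕0⊕1⊕0⊕1⊕1⊕1⊕1⊕1⊕1⊕1 = 0
s16: b16⊕b17⊕b18⊕b19⊕b20⊕b21⊕b22⊕b23⊕b24⊕b25⊕b26⊕b27⊕b28⊕b29⊕b30⊕b31 = 0⊕1⊕0⊕1⊕1⊕1⊕1⊕0⊕0⊕1⊕1⊕1⊕1⊕1⊕1⊕1 = 0
Syndrome (s16...s1) = 00011 → position 3.
Flip bit 3: corrected codeword = 0100011000011010101111001111111
Data bits at positions 3,5,6,7,9,10,11,12,13,14,15,17,18,19,20,21,22,23,24,25,26,27,28,29,30,31: 00110001101101111001111111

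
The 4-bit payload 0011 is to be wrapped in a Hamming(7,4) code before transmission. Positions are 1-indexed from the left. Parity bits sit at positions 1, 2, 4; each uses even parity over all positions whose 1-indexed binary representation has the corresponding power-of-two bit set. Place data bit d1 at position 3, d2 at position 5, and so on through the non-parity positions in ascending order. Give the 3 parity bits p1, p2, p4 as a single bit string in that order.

100

Place data bits at non-power-of-two positions: b3=0, b5=0, b6=1, b7=1.
p1 = XOR of data positions {3,5,7} = 0⊕0⊕1 = 1
p2 = XOR of data positions {3,6,7} = 0⊕1⊕1 = 0
p4 = XOR of data positions {5,6,7} = 0⊕1⊕1 = 0
Parity bits p1,p2,p4 = 100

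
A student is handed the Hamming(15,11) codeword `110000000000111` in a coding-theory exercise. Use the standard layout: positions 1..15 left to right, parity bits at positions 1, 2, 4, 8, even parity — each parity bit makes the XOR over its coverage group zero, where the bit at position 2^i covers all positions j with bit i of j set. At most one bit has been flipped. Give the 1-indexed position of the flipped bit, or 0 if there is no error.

15

s1: b1⊕b3⊕b5⊕b7⊕b9⊕b11⊕b13⊕b15 = 1⊕0⊕0⊕0⊕0⊕0⊕1⊕1 = 1
s2: b2⊕b3⊕b6⊕b7⊕b10⊕b11⊕b14⊕b15 = 1⊕0⊕0⊕0⊕0⊕0⊕1⊕1 = 1
s4: b4⊕b5⊕b6⊕b7⊕b12⊕b13⊕b14⊕b15 = 0⊕0⊕0⊕0⊕0⊕1⊕1⊕1 = 1
s8: b8⊕b9⊕b10⊕b11⊕b12⊕b13⊕b14⊕b15 = 0⊕0⊕0⊕0⊕0⊕1⊕1⊕1 = 1
Syndrome (s8...s1) = 1111 → position 15.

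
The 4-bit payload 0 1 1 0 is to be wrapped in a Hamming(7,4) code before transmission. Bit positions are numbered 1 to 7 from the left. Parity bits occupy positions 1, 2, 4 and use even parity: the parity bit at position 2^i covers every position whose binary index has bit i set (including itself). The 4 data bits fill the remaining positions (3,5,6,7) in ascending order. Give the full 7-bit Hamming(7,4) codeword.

1100110

Place data bits at non-power-of-two positions: b3=0, b5=1, b6=1, b7=0.
p1 = XOR of data positions {3,5,7} = 0⊕1⊕0 = 1
p2 = XOR of data positions {3,6,7} = 0⊕1⊕0 = 1
p4 = XOR of data positions {5,6,7} = 1⊕1⊕0 = 0
Codeword b1..b7 = 1100110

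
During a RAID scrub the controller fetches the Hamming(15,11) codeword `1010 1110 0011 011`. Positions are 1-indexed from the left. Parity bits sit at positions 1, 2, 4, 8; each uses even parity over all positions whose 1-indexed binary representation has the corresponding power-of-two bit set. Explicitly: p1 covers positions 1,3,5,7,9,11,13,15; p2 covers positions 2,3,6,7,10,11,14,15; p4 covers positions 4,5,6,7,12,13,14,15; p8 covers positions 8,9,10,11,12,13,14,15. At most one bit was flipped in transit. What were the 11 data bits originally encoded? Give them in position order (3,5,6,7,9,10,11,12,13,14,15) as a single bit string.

11110011011

s1: b1⊕b3⊕b5⊕b7⊕b9⊕b11⊕b13⊕b15 = 1⊕1⊕1⊕1⊕0⊕1⊕0⊕1 = 0
s2: b2⊕b3⊕b6⊕b7⊕b10⊕b11⊕b14⊕b15 = 0⊕1⊕1⊕1⊕0⊕1⊕1⊕1 = 0
s4: b4⊕b5⊕b6⊕b7⊕b12⊕b13⊕b14⊕b15 = 0⊕1⊕1⊕1⊕1⊕0⊕1⊕1 = 0
s8: b8⊕b9⊕b10⊕b11⊕b12⊕b13⊕b14⊕b15 = 0⊕0⊕0⊕1⊕1⊕0⊕1⊕1 = 0
Syndrome (s8...s1) = 0000 → position 0 (no error).
No correction needed.
Data bits at positions 3,5,6,7,9,10,11,12,13,14,15: 11110011011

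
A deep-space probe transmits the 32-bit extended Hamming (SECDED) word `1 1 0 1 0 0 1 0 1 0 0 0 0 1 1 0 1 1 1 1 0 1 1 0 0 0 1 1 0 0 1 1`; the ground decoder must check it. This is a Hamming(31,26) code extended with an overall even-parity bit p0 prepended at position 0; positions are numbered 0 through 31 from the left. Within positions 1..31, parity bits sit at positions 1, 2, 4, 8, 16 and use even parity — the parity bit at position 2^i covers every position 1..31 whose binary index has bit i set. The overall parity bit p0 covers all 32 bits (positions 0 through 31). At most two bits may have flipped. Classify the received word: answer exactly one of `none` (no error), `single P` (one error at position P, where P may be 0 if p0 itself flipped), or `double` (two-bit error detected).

single 12

s1: b1⊕b3⊕b5⊕b7⊕b9⊕b11⊕b13⊕b15⊕b17⊕b19⊕b21⊕b23⊕b25⊕b27⊕b29⊕b31 = 1⊕1⊕0⊕0⊕0⊕0⊕1⊕0⊕1⊕1⊕1⊕0⊕0⊕1⊕0⊕1 = 0
s2: b2⊕b3⊕b6⊕b7⊕b10⊕b11⊕b14⊕b15⊕b18⊕b19⊕b22⊕b23⊕b26⊕b27⊕b30⊕b31 = 0⊕1⊕1⊕0⊕0⊕0⊕1⊕0⊕1⊕1⊕1⊕0⊕1⊕1⊕1⊕1 = 0
s4: b4⊕b5⊕b6⊕b7⊕b12⊕b13⊕b14⊕b15⊕b20⊕b21⊕b22⊕b23⊕b28⊕b29⊕b30⊕b31 = 0⊕0⊕1⊕0⊕0⊕1⊕1⊕0⊕0⊕1⊕1⊕0⊕0⊕0⊕1⊕1 = 1
s8: b8⊕b9⊕b10⊕b11⊕b12⊕b13⊕b14⊕b15⊕b24⊕b25⊕b26⊕b27⊕b28⊕b29⊕b30⊕b31 = 1⊕0⊕0⊕0⊕0⊕1⊕1⊕0⊕0⊕0⊕1⊕1⊕0⊕0⊕1⊕1 = 1
s16: b16⊕b17⊕b18⊕b19⊕b20⊕b21⊕b22⊕b23⊕b24⊕b25⊕b26⊕b27⊕b28⊕b29⊕b30⊕b31 = 1⊕1⊕1⊕1⊕0⊕1⊕1⊕0⊕0⊕0⊕1⊕1⊕0⊕0⊕1⊕1 = 0
Syndrome (s16...s1) = 01100 → position 12.
Overall parity (XOR of all 32 bits, including p0): 1⊕1⊕0⊕1⊕0⊕0⊕1⊕0⊕1⊕0⊕0⊕0⊕0⊕1⊕1⊕0⊕1⊕1⊕1⊕1⊕0⊕1⊕1⊕0⊕0⊕0⊕1⊕1⊕0⊕0⊕1⊕1 = 1
Overall=1, syndrome position=12 → single-bit error at position 12.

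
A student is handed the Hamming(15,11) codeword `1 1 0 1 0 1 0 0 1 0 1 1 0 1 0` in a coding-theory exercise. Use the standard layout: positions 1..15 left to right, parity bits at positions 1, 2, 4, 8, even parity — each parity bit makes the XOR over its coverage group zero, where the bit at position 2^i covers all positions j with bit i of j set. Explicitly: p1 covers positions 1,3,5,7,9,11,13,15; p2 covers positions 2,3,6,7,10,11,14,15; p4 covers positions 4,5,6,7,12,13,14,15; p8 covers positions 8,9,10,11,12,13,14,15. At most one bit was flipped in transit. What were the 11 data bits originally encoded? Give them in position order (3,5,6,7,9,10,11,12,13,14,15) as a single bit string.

s1: b1⊕b3⊕b5⊕b7⊕b9⊕b11⊕b13⊕b15 = 1⊕0⊕0⊕0⊕1⊕1⊕0⊕0 = 1
s2: b2⊕b3⊕b6⊕b7⊕b10⊕b11⊕b14⊕b15 = 1⊕0⊕1⊕0⊕0⊕1⊕1⊕0 = 0
s4: b4⊕b5⊕b6⊕b7⊕b12⊕b13⊕b14⊕b15 = 1⊕0⊕1⊕0⊕1⊕0⊕1⊕0 = 0
s8: b8⊕b9⊕b10⊕b11⊕b12⊕b13⊕b14⊕b15 = 0⊕1⊕0⊕1⊕1⊕0⊕1⊕0 = 0
Syndrome (s8...s1) = 0001 → position 1.
Flip bit 1: corrected codeword = 010101001011010
Data bits at positions 3,5,6,7,9,10,11,12,13,14,15: 00101011010

00101011010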